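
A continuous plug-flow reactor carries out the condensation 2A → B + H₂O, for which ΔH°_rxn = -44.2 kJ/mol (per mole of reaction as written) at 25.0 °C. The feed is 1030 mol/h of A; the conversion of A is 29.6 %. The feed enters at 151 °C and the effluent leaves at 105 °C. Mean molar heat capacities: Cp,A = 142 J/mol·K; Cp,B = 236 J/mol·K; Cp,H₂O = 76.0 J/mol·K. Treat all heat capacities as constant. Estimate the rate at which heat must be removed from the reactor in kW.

Extent of reaction ξ = 0.296 × 1030 / 2 = 152.44 mol/h
Reaction term: ξ·ΔH°_rxn = 152.44 × -44.2 = -6737.8 kJ/h
Sensible, feed 151→25 °C: -18429 kJ/h
Outlet flows (mol/h): A 725.12, B 152.44, H₂O 152.44
Sensible, products 25→105 °C: 12042 kJ/h
Q = ΔH = -13124 kJ/h = -3.6457 kW
Heat removed = 3.6457 kW

Q_out = 3.65 kW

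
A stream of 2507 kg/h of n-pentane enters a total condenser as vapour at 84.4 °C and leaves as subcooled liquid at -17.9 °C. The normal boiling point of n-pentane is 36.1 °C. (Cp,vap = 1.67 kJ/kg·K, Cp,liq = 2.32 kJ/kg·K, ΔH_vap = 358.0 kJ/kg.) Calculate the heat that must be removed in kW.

vapour 84.4→36.1 °C: -80.661 kJ/kg
condensation at 36.1 °C: -358 kJ/kg
liquid 36.1→-17.9 °C: -125.28 kJ/kg
Δh = -80.661 + -358 + -125.28 = -563.94 kJ/kg
Q = ṁ·Δh = 2507 kg/h × -563.94 kJ/kg = -1.4138e+06 kJ/h
|Q| = 392.72 kW

Q_c = 393 kW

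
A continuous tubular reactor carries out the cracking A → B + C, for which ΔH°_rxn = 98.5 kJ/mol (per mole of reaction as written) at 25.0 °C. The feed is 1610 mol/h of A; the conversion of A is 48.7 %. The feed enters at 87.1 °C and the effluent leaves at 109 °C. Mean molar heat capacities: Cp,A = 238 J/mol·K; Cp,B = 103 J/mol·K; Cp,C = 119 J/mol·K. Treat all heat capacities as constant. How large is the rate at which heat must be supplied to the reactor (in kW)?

Extent of reaction ξ = 0.487 × 1610 = 784.07 mol/h
Reaction term: ξ·ΔH°_rxn = 784.07 × 98.5 = 77231 kJ/h
Sensible, feed 87.1→25 °C: -23795 kJ/h
Outlet flows (mol/h): A 825.93, B 784.07, C 784.07
Sensible, products 25→109 °C: 31133 kJ/h
Q = ΔH = 84569 kJ/h = 23.491 kW
Heat supplied = 23.491 kW

Q_in = 23.5 kW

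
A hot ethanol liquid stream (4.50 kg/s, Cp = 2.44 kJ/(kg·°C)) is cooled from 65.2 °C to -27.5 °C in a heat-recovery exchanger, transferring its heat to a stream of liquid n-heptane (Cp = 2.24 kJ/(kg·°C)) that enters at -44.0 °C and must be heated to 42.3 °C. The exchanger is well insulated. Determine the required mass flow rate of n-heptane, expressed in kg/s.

ṁ_c = 5.27 kg/s

Heat released by hot stream: Q = 4.50 × 2.44 × (65.2 − -27.5) = 1017.8 kJ/s
Energy balance on cold side (adiabatic exchanger): Q = ṁ_c·Cp_c·(T_c,out − T_c,in)
ṁ_c = 1017.8 / [2.24 × (42.3 − -44.0)] = 5.2653 kg/s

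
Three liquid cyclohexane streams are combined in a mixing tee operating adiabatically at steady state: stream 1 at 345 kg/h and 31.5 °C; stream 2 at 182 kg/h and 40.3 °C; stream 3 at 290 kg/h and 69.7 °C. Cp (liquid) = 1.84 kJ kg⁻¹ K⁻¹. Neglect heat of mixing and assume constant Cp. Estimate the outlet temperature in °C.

No heat crosses the boundary, so H_out = H_in.
Σ ṁᵢCp,ᵢTᵢ = 345×1.84×31.5 + 182×1.84×40.3 + 290×1.84×69.7 = 70684
Σ ṁᵢCp,ᵢ = 345×1.84 + 182×1.84 + 290×1.84 = 1503.3
T_out = 70684 / 1503.3 = 47.02 °C

T_out = 47.0 °C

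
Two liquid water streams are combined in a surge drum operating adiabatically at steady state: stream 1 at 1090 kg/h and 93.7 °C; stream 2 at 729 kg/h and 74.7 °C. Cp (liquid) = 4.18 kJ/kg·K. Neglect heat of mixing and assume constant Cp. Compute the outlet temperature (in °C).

T_out = 86.1 °C

Energy balance with Q = 0: Σ ṁᵢCp,ᵢ(T_out − Tᵢ) = 0
Σ ṁᵢCp,ᵢTᵢ = 1090×4.18×93.7 + 729×4.18×74.7 = 654540
Σ ṁᵢCp,ᵢ = 1090×4.18 + 729×4.18 = 7603.4
T_out = 654540 / 7603.4 = 86.085 °C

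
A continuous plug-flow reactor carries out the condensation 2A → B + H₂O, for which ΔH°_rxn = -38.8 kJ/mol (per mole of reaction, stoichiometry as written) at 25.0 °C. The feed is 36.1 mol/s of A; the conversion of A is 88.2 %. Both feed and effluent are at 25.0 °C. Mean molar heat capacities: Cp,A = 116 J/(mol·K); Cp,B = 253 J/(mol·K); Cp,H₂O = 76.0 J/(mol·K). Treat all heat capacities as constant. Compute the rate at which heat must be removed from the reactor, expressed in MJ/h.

Extent of reaction ξ = 0.882 × 36.1 / 2 = 15.92 mol/s
Reaction term: ξ·ΔH°_rxn = 15.92 × -38.8 = -617.7 kJ/s
Q = ΔH = -617.7 kJ/s = -617.7 kW
Heat removed = 2223.7 MJ/h

Q_out = 2220 MJ/h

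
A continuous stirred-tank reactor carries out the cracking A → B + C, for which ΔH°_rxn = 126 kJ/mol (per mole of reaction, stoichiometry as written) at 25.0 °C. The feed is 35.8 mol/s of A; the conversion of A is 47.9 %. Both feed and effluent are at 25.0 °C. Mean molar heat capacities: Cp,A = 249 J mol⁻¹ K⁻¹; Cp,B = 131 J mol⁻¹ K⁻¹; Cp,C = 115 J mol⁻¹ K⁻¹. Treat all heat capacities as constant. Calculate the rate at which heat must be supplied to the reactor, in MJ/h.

Q_in = 7780 MJ/h

Extent of reaction ξ = 0.479 × 35.8 = 17.148 mol/s
Reaction term: ξ·ΔH°_rxn = 17.148 × 126 = 2160.7 kJ/s
Q = ΔH = 2160.7 kJ/s = 2160.7 kW
Heat supplied = 7778.4 MJ/h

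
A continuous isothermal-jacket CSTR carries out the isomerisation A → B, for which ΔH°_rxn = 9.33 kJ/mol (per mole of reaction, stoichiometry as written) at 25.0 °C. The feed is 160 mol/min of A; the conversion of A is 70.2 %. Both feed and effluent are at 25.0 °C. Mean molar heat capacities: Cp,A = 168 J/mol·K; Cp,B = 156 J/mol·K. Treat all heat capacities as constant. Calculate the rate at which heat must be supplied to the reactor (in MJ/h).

Extent of reaction ξ = 0.702 × 160 = 112.32 mol/min
Reaction term: ξ·ΔH°_rxn = 112.32 × 9.33 = 1047.9 kJ/min
Q = ΔH = 1047.9 kJ/min = 17.466 kW
Heat supplied = 62.877 MJ/h

Q_in = 62.9 MJ/h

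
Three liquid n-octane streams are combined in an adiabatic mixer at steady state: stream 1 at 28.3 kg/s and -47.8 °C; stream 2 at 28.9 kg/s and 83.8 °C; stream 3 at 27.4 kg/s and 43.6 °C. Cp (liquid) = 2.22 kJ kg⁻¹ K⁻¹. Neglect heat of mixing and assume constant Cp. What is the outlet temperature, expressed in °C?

No heat crosses the boundary, so H_out = H_in.
Σ ṁᵢCp,ᵢTᵢ = 28.3×2.22×-47.8 + 28.9×2.22×83.8 + 27.4×2.22×43.6 = 5025.5
Σ ṁᵢCp,ᵢ = 28.3×2.22 + 28.9×2.22 + 27.4×2.22 = 187.81
T_out = 5025.5 / 187.81 = 26.758 °C

T_out = 26.8 °C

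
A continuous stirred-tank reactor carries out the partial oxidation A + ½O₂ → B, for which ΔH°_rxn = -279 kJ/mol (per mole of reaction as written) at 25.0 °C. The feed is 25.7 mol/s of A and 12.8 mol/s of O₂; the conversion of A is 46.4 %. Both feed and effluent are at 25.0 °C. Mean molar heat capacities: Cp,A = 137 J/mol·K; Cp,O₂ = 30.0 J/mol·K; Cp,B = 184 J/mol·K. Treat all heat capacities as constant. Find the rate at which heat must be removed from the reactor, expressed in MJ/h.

Q_out = 12000 MJ/h

Extent of reaction ξ = 0.464 × 25.7 = 11.925 mol/s
Reaction term: ξ·ΔH°_rxn = 11.925 × -279 = -3327 kJ/s
Q = ΔH = -3327 kJ/s = -3327 kW
Heat removed = 11977 MJ/h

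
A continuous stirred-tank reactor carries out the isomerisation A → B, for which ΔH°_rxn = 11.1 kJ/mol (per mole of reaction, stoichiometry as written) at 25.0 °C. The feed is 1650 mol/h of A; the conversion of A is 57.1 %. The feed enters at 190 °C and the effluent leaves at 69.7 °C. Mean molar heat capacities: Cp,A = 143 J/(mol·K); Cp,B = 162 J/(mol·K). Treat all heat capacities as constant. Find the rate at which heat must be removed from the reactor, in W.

Q_out = 4760 W

Extent of reaction ξ = 0.571 × 1650 = 942.15 mol/h
Reaction term: ξ·ΔH°_rxn = 942.15 × 11.1 = 10458 kJ/h
Sensible, feed 190→25 °C: -38932 kJ/h
Outlet flows (mol/h): A 707.85, B 942.15
Sensible, products 25→69.7 °C: 11347 kJ/h
Q = ΔH = -17127 kJ/h = -4.7574 kW
Heat removed = 4757.4 W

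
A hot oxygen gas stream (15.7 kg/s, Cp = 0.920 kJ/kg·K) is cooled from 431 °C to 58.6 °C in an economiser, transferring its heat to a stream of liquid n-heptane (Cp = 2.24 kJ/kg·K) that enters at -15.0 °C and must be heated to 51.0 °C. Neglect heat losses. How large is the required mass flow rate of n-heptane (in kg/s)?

ṁ_c = 36.4 kg/s

Heat released by hot stream: Q = 15.7 × 0.920 × (431 − 58.6) = 5378.9 kJ/s
Energy balance on cold side (adiabatic exchanger): Q = ṁ_c·Cp_c·(T_c,out − T_c,in)
ṁ_c = 5378.9 / [2.24 × (51.0 − -15.0)] = 36.384 kg/s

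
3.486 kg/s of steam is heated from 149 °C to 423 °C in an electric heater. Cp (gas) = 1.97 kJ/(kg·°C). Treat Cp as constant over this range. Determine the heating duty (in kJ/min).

Q = 113000 kJ/min

Q = ṁ·Cp·ΔT = 3.486 × 1.97 × (423 − 149) = 1881.7 kJ/s
Heating duty = 112900 kJ/min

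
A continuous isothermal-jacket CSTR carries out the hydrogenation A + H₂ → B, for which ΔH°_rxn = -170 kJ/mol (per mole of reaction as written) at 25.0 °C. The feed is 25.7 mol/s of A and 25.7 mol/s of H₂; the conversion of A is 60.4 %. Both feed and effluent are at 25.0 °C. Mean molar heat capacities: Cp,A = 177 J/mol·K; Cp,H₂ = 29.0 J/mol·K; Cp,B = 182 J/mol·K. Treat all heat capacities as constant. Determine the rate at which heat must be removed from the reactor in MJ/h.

Q_out = 9500 MJ/h

Extent of reaction ξ = 0.604 × 25.7 = 15.523 mol/s
Reaction term: ξ·ΔH°_rxn = 15.523 × -170 = -2638.9 kJ/s
Q = ΔH = -2638.9 kJ/s = -2638.9 kW
Heat removed = 9500 MJ/h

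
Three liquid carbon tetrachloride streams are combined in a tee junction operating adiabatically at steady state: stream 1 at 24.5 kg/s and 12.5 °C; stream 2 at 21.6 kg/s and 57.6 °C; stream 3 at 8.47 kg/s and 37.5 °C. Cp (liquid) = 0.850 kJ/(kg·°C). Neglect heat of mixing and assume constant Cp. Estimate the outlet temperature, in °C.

No heat crosses the boundary, so H_out = H_in.
T_out = Σ ṁᵢCp,ᵢTᵢ / Σ ṁᵢCp,ᵢ
      = 1587.8 / 46.385 = 34.232 °C

T_out = 34.2 °C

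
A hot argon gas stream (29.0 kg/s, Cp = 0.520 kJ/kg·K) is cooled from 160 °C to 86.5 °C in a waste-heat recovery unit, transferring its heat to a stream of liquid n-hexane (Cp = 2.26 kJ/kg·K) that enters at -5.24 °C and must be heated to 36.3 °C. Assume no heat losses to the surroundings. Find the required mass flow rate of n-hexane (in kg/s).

Heat released by hot stream: Q = 29.0 × 0.520 × (160 − 86.5) = 1108.4 kJ/s
Energy balance on cold side (adiabatic exchanger): Q = ṁ_c·Cp_c·(T_c,out − T_c,in)
ṁ_c = 1108.4 / [2.26 × (36.3 − -5.24)] = 11.806 kg/s

ṁ_c = 11.8 kg/s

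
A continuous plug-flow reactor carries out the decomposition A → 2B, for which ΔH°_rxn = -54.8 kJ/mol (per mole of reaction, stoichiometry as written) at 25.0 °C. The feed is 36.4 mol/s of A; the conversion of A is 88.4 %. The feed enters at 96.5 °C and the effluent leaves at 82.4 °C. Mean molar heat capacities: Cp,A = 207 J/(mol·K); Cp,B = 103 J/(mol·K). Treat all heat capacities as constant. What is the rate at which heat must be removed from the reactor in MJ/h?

Extent of reaction ξ = 0.884 × 36.4 = 32.178 mol/s
Reaction term: ξ·ΔH°_rxn = 32.178 × -54.8 = -1763.3 kJ/s
Sensible, feed 96.5→25 °C: -538.74 kJ/s
Outlet flows (mol/s): A 4.2224, B 64.355
Sensible, products 25→82.4 °C: 430.65 kJ/s
Q = ΔH = -1871.4 kJ/s = -1871.4 kW
Heat removed = 6737.1 MJ/h

Q_out = 6740 MJ/h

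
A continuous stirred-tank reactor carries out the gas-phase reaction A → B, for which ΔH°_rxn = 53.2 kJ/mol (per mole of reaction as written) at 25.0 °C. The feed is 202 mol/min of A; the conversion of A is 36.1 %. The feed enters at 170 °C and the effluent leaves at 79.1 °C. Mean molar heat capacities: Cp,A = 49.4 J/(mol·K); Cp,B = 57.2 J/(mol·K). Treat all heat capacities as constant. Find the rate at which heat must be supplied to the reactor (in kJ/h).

Q_in = 180000 kJ/h

Extent of reaction ξ = 0.361 × 202 = 72.922 mol/min
Reaction term: ξ·ΔH°_rxn = 72.922 × 53.2 = 3879.5 kJ/min
Sensible, feed 170→25 °C: -1446.9 kJ/min
Outlet flows (mol/min): A 129.08, B 72.922
Sensible, products 25→79.1 °C: 570.62 kJ/min
Q = ΔH = 3003.1 kJ/min = 50.052 kW
Heat supplied = 180190 kJ/h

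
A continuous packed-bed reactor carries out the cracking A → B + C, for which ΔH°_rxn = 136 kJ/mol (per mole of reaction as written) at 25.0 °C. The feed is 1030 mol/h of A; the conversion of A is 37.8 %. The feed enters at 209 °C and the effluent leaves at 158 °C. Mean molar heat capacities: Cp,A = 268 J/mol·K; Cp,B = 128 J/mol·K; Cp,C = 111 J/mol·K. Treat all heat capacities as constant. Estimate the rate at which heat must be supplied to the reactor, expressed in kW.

Q_in = 10.4 kW

Extent of reaction ξ = 0.378 × 1030 = 389.34 mol/h
Reaction term: ξ·ΔH°_rxn = 389.34 × 136 = 52950 kJ/h
Sensible, feed 209→25 °C: -50791 kJ/h
Outlet flows (mol/h): A 640.66, B 389.34, C 389.34
Sensible, products 25→158 °C: 35212 kJ/h
Q = ΔH = 37371 kJ/h = 10.381 kW
Heat supplied = 10.381 kW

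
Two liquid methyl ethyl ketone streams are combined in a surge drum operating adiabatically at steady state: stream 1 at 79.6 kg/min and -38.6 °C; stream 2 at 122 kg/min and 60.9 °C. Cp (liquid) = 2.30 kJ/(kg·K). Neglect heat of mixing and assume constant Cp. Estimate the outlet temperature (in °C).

Energy balance with Q = 0: Σ ṁᵢCp,ᵢ(T_out − Tᵢ) = 0
Σ ṁᵢCp,ᵢTᵢ = 79.6×2.30×-38.6 + 122×2.30×60.9 = 10022
Σ ṁᵢCp,ᵢ = 79.6×2.30 + 122×2.30 = 463.68
T_out = 10022 / 463.68 = 21.613 °C

T_out = 21.6 °C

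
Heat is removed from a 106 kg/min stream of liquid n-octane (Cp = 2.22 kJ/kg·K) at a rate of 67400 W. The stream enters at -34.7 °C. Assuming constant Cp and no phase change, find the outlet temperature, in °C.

T_out = -51.9 °C

Q = 67400 W = 4044 kJ/min
ΔT = Q/(ṁ·Cp) = 4044/(106×2.22) = 17.185 K
T_out = -34.7 − 17.185 = -51.885 °C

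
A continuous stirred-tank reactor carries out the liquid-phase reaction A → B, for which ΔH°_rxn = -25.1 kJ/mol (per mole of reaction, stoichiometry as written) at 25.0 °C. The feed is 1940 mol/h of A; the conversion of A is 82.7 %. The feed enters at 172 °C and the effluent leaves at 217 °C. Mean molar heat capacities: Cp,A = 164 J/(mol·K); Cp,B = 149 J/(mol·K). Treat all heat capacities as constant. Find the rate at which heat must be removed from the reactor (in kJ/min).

Extent of reaction ξ = 0.827 × 1940 = 1604.4 mol/h
Reaction term: ξ·ΔH°_rxn = 1604.4 × -25.1 = -40270 kJ/h
Sensible, feed 172→25 °C: -46770 kJ/h
Outlet flows (mol/h): A 335.62, B 1604.4
Sensible, products 25→217 °C: 56466 kJ/h
Q = ΔH = -30573 kJ/h = -8.4926 kW
Heat removed = 509.56 kJ/min

Q_out = 510 kJ/min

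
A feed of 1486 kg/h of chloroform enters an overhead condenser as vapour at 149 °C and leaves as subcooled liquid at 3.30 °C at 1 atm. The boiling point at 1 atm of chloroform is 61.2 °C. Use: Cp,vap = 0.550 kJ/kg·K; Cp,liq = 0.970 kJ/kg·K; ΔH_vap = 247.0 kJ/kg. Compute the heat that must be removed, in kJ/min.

Q_c = 8700 kJ/min

vapour 149→61.2 °C: -48.29 kJ/kg
condensation at 61.2 °C: -247 kJ/kg
liquid 61.2→3.30 °C: -56.163 kJ/kg
Δh = -48.29 + -247 + -56.163 = -351.45 kJ/kg
Q = ṁ·Δh = 1486 kg/h × -351.45 kJ/kg = -522260 kJ/h
|Q| = 145.07 kW = 8704.3 kJ/min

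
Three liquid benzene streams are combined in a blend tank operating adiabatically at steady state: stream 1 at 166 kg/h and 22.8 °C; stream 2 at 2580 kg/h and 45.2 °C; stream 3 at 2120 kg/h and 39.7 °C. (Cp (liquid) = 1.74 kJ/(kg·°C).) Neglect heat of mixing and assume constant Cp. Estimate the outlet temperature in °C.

No heat crosses the boundary, so H_out = H_in.
Σ ṁᵢCp,ᵢTᵢ = 166×1.74×22.8 + 2580×1.74×45.2 + 2120×1.74×39.7 = 355940
Σ ṁᵢCp,ᵢ = 166×1.74 + 2580×1.74 + 2120×1.74 = 8466.8
T_out = 355940 / 8466.8 = 42.04 °C

T_out = 42.0 °C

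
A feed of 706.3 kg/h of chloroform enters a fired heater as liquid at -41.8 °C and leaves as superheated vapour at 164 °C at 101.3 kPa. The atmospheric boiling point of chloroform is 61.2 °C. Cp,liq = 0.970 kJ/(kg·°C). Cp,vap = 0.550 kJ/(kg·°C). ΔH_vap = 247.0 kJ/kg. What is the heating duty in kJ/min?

Q = 4750 kJ/min

liquid -41.8→61.2 °C: 99.91 kJ/kg
vaporisation at 61.2 °C: 247 kJ/kg
vapour 61.2→164 °C: 56.54 kJ/kg
Δh = 99.91 + 247 + 56.54 = 403.45 kJ/kg
Q = ṁ·Δh = 706.3 kg/h × 403.45 kJ/kg = 284960 kJ/h
|Q| = 79.155 kW = 4749.3 kJ/min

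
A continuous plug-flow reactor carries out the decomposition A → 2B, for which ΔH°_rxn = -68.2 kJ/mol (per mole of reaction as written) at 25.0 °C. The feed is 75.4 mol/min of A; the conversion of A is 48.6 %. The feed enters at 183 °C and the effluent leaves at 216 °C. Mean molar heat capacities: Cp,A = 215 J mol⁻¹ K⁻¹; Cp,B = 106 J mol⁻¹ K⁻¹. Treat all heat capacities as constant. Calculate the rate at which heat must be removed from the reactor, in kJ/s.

Extent of reaction ξ = 0.486 × 75.4 = 36.644 mol/min
Reaction term: ξ·ΔH°_rxn = 36.644 × -68.2 = -2499.1 kJ/min
Sensible, feed 183→25 °C: -2561.3 kJ/min
Outlet flows (mol/min): A 38.756, B 73.289
Sensible, products 25→216 °C: 3075.3 kJ/min
Q = ΔH = -1985.2 kJ/min = -33.086 kW
Heat removed = 33.086 kJ/s

Q_out = 33.1 kJ/s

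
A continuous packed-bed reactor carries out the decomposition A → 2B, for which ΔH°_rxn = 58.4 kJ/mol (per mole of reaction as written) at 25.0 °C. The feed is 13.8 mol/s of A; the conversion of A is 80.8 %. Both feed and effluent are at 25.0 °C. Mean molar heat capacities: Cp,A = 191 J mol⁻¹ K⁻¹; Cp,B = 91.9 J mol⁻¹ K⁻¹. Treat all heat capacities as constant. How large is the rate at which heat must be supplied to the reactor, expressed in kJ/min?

Q_in = 39100 kJ/min

Extent of reaction ξ = 0.808 × 13.8 = 11.15 mol/s
Reaction term: ξ·ΔH°_rxn = 11.15 × 58.4 = 651.18 kJ/s
Q = ΔH = 651.18 kJ/s = 651.18 kW
Heat supplied = 39071 kJ/min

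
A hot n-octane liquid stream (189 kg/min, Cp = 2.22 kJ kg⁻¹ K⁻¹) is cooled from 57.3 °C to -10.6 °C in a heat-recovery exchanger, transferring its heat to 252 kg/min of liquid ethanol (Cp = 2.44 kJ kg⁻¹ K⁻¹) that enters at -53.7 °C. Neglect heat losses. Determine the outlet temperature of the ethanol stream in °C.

T_c,out = -7.37 °C

Heat released by hot stream: Q = 189 × 2.22 × (57.3 − -10.6) = 28489 kJ/min
Energy balance on cold side (adiabatic exchanger): Q = ṁ_c·Cp_c·(T_c,out − T_c,in)
T_c,out = -53.7 + 28489/(252 × 2.44) = -7.3666 °C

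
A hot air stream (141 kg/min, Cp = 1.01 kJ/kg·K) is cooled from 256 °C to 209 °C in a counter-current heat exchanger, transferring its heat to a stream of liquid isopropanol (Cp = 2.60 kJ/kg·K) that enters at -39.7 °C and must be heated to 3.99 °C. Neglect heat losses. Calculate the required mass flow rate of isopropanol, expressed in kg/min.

Heat released by hot stream: Q = 141 × 1.01 × (256 − 209) = 6693.3 kJ/min
Energy balance on cold side (adiabatic exchanger): Q = ṁ_c·Cp_c·(T_c,out − T_c,in)
ṁ_c = 6693.3 / [2.60 × (3.99 − -39.7)] = 58.923 kg/min

ṁ_c = 58.9 kg/min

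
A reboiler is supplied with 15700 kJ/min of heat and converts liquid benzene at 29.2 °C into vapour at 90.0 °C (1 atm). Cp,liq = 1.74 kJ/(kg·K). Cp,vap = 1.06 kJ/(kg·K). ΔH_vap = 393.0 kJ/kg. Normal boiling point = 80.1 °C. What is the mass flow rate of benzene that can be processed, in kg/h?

ṁ = 1910 kg/h

Δh = 1.74×(80.1−29.2) + 393.0 + 1.06×(90.0−80.1) = 492.06 kJ/kg
Q = 15700 kJ/min = 261.67 kJ/s = 942000 kJ/h
ṁ = Q/Δh = 942000 / 492.06 = 1914.4 kg/h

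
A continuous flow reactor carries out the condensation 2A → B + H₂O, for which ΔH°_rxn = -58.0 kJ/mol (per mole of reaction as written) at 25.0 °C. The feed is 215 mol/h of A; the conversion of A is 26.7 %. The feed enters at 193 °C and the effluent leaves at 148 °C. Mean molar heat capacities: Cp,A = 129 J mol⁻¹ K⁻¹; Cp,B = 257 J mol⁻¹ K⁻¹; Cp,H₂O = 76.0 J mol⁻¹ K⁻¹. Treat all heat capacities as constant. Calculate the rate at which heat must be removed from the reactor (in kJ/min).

Extent of reaction ξ = 0.267 × 215 / 2 = 28.703 mol/h
Reaction term: ξ·ΔH°_rxn = 28.703 × -58.0 = -1664.7 kJ/h
Sensible, feed 193→25 °C: -4659.5 kJ/h
Outlet flows (mol/h): A 157.59, B 28.703, H₂O 28.703
Sensible, products 25→148 °C: 3676.2 kJ/h
Q = ΔH = -2648 kJ/h = -0.73557 kW
Heat removed = 44.134 kJ/min

Q_out = 44.1 kJ/min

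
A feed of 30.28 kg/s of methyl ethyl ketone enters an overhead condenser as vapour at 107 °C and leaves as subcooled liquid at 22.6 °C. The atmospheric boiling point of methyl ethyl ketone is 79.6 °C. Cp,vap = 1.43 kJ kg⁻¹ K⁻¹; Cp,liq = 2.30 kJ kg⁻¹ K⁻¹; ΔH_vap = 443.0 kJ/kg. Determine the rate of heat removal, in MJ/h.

vapour 107→79.6 °C: -39.182 kJ/kg
condensation at 79.6 °C: -443 kJ/kg
liquid 79.6→22.6 °C: -131.1 kJ/kg
Δh = -39.182 + -443 + -131.1 = -613.28 kJ/kg
Q = ṁ·Δh = 30.28 kg/s × -613.28 kJ/kg = -18570 kJ/s
|Q| = 18570 kW = 66853 MJ/h

Q_c = 66900 MJ/h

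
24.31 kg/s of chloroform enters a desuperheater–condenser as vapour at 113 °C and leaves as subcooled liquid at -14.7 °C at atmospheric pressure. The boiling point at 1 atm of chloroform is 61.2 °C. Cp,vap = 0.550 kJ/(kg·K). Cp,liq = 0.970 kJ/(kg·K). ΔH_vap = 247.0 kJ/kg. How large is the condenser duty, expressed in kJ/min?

Q_c = 509000 kJ/min

vapour 113→61.2 °C: -28.49 kJ/kg
condensation at 61.2 °C: -247 kJ/kg
liquid 61.2→-14.7 °C: -73.623 kJ/kg
Δh = -28.49 + -247 + -73.623 = -349.11 kJ/kg
Q = ṁ·Δh = 24.31 kg/s × -349.11 kJ/kg = -8486.9 kJ/s
|Q| = 8486.9 kW = 509220 kJ/min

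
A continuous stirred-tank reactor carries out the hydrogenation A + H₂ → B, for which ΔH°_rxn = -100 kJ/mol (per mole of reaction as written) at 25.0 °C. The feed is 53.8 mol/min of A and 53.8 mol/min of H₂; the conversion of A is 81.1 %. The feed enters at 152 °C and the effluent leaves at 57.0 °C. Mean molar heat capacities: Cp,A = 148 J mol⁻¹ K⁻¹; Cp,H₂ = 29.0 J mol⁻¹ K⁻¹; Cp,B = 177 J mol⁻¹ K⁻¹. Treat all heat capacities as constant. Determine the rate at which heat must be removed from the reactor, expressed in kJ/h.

Extent of reaction ξ = 0.811 × 53.8 = 43.632 mol/min
Reaction term: ξ·ΔH°_rxn = 43.632 × -100 = -4363.2 kJ/min
Sensible, feed 152→25 °C: -1209.4 kJ/min
Outlet flows (mol/min): A 10.168, H₂ 10.168, B 43.632
Sensible, products 25→57.0 °C: 304.72 kJ/min
Q = ΔH = -5267.8 kJ/min = -87.797 kW
Heat removed = 316070 kJ/h

Q_out = 316000 kJ/h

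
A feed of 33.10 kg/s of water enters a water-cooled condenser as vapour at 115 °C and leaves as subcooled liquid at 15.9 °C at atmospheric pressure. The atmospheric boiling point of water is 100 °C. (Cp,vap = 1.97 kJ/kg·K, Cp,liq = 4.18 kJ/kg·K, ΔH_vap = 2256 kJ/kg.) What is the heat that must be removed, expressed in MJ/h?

Q_c = 314000 MJ/h

vapour 115→100 °C: -29.55 kJ/kg
condensation at 100 °C: -2256 kJ/kg
liquid 100→15.9 °C: -351.54 kJ/kg
Δh = -29.55 + -2256 + -351.54 = -2637.1 kJ/kg
Q = ṁ·Δh = 33.10 kg/s × -2637.1 kJ/kg = -87288 kJ/s
|Q| = 87288 kW = 314240 MJ/h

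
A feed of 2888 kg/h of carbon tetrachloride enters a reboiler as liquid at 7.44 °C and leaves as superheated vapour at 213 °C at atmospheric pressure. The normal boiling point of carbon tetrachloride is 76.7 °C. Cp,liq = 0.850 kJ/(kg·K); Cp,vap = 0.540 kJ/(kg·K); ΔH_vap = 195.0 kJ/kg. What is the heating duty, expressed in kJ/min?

liquid 7.44→76.7 °C: 58.871 kJ/kg
vaporisation at 76.7 °C: 195 kJ/kg
vapour 76.7→213 °C: 73.602 kJ/kg
Δh = 58.871 + 195 + 73.602 = 327.47 kJ/kg
Q = ṁ·Δh = 2888 kg/h × 327.47 kJ/kg = 945740 kJ/h
|Q| = 262.71 kW = 15762 kJ/min

Q = 15800 kJ/min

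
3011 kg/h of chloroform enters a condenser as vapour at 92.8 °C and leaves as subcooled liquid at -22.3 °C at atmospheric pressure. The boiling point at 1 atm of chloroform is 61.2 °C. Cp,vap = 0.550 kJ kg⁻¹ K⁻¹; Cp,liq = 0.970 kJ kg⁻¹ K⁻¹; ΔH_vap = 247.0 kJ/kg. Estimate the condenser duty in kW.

Q_c = 289 kW

vapour 92.8→61.2 °C: -17.38 kJ/kg
condensation at 61.2 °C: -247 kJ/kg
liquid 61.2→-22.3 °C: -80.995 kJ/kg
Δh = -17.38 + -247 + -80.995 = -345.38 kJ/kg
Q = ṁ·Δh = 3011 kg/h × -345.38 kJ/kg = -1.0399e+06 kJ/h
|Q| = 288.87 kW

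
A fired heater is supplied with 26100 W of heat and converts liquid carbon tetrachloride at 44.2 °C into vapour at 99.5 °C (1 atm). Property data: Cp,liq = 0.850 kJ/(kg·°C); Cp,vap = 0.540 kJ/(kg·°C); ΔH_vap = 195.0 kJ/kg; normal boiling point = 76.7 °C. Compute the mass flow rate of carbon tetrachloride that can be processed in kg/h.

ṁ = 400 kg/h

Δh = 0.850×(76.7−44.2) + 195.0 + 0.540×(99.5−76.7) = 234.94 kJ/kg
Q = 26100 W = 26.1 kJ/s = 93960 kJ/h
ṁ = Q/Δh = 93960 / 234.94 = 399.94 kg/h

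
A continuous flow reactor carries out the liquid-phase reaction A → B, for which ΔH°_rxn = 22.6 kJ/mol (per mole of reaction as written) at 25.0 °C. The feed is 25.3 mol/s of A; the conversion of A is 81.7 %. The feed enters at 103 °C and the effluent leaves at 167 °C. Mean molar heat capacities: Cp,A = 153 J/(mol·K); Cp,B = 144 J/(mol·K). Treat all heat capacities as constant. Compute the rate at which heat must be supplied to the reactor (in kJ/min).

Q_in = 41300 kJ/min

Extent of reaction ξ = 0.817 × 25.3 = 20.67 mol/s
Reaction term: ξ·ΔH°_rxn = 20.67 × 22.6 = 467.14 kJ/s
Sensible, feed 103→25 °C: -301.93 kJ/s
Outlet flows (mol/s): A 4.6299, B 20.67
Sensible, products 25→167 °C: 523.25 kJ/s
Q = ΔH = 688.47 kJ/s = 688.47 kW
Heat supplied = 41308 kJ/min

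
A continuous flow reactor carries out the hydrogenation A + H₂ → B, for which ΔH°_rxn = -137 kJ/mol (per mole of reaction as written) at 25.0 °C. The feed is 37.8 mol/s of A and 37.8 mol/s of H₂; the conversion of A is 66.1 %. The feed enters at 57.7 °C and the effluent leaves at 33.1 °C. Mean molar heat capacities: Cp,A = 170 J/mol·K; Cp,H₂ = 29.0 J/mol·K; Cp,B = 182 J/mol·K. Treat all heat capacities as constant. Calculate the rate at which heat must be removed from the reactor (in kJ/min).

Extent of reaction ξ = 0.661 × 37.8 = 24.986 mol/s
Reaction term: ξ·ΔH°_rxn = 24.986 × -137 = -3423.1 kJ/s
Sensible, feed 57.7→25 °C: -245.98 kJ/s
Outlet flows (mol/s): A 12.814, H₂ 12.814, B 24.986
Sensible, products 25→33.1 °C: 57.489 kJ/s
Q = ΔH = -3611.5 kJ/s = -3611.5 kW
Heat removed = 216690 kJ/min

Q_out = 217000 kJ/min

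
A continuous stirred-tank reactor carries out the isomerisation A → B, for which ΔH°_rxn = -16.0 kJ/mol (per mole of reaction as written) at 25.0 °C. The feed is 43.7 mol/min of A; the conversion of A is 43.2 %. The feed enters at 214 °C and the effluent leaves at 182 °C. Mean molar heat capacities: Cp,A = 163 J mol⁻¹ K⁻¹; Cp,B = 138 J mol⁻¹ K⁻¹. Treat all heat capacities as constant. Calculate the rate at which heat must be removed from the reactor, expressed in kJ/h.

Q_out = 36200 kJ/h

Extent of reaction ξ = 0.432 × 43.7 = 18.878 mol/min
Reaction term: ξ·ΔH°_rxn = 18.878 × -16.0 = -302.05 kJ/min
Sensible, feed 214→25 °C: -1346.3 kJ/min
Outlet flows (mol/min): A 24.822, B 18.878
Sensible, products 25→182 °C: 1044.2 kJ/min
Q = ΔH = -604.09 kJ/min = -10.068 kW
Heat removed = 36245 kJ/h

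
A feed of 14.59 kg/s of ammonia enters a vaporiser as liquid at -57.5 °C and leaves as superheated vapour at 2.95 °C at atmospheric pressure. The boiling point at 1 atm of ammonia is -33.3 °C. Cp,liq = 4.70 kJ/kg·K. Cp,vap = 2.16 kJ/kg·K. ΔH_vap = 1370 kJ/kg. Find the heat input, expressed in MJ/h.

Q = 82000 MJ/h

liquid -57.5→-33.3 °C: 113.74 kJ/kg
vaporisation at -33.3 °C: 1370 kJ/kg
vapour -33.3→2.95 °C: 78.3 kJ/kg
Δh = 113.74 + 1370 + 78.3 = 1562 kJ/kg
Q = ṁ·Δh = 14.59 kg/s × 1562 kJ/kg = 22790 kJ/s
|Q| = 22790 kW = 82045 MJ/h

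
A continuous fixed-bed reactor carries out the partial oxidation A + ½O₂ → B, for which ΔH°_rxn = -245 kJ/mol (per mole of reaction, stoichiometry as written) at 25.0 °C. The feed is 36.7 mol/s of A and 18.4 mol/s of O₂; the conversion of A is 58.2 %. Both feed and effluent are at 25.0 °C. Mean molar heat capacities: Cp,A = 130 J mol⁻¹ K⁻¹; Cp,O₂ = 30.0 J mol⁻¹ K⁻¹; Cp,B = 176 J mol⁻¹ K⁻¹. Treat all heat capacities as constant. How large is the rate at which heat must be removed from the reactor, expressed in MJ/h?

Extent of reaction ξ = 0.582 × 36.7 = 21.359 mol/s
Reaction term: ξ·ΔH°_rxn = 21.359 × -245 = -5233.1 kJ/s
Q = ΔH = -5233.1 kJ/s = -5233.1 kW
Heat removed = 18839 MJ/h

Q_out = 18800 MJ/h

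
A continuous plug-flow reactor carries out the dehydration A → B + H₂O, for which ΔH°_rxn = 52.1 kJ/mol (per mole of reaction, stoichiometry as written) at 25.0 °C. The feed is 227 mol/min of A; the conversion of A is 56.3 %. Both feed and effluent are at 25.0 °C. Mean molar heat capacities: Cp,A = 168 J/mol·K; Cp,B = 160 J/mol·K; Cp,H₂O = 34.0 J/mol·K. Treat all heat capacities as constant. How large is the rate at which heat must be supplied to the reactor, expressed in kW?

Q_in = 111 kW

Extent of reaction ξ = 0.563 × 227 = 127.8 mol/min
Reaction term: ξ·ΔH°_rxn = 127.8 × 52.1 = 6658.4 kJ/min
Q = ΔH = 6658.4 kJ/min = 110.97 kW
Heat supplied = 110.97 kW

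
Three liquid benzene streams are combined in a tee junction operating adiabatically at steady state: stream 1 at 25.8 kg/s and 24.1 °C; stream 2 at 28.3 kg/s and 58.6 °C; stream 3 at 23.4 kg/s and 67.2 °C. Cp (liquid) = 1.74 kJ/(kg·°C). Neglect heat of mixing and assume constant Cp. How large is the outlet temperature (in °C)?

T_out = 49.7 °C

Energy balance with Q = 0: Σ ṁᵢCp,ᵢ(T_out − Tᵢ) = 0
Σ ṁᵢCp,ᵢTᵢ = 25.8×1.74×24.1 + 28.3×1.74×58.6 + 23.4×1.74×67.2 = 6703.6
Σ ṁᵢCp,ᵢ = 25.8×1.74 + 28.3×1.74 + 23.4×1.74 = 134.85
T_out = 6703.6 / 134.85 = 49.711 °C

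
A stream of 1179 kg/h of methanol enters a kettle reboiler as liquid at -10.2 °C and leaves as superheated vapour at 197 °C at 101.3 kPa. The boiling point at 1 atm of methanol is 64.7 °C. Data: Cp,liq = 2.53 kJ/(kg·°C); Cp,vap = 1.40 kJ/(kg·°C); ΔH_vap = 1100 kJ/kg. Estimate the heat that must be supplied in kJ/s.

Q = 483 kJ/s

liquid -10.2→64.7 °C: 189.5 kJ/kg
vaporisation at 64.7 °C: 1100 kJ/kg
vapour 64.7→197 °C: 185.22 kJ/kg
Δh = 189.5 + 1100 + 185.22 = 1474.7 kJ/kg
Q = ṁ·Δh = 1179 kg/h × 1474.7 kJ/kg = 1.7387e+06 kJ/h
|Q| = 482.97 kW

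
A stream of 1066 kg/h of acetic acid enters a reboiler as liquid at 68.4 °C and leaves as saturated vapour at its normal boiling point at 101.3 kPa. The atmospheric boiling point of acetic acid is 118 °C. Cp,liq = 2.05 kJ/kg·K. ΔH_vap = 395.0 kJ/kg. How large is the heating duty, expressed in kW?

Q = 147 kW

liquid 68.4→118 °C: 101.68 kJ/kg
vaporisation at 118 °C: 395 kJ/kg
Δh = 101.68 + 395 = 496.68 kJ/kg
Q = ṁ·Δh = 1066 kg/h × 496.68 kJ/kg = 529460 kJ/h
|Q| = 147.07 kW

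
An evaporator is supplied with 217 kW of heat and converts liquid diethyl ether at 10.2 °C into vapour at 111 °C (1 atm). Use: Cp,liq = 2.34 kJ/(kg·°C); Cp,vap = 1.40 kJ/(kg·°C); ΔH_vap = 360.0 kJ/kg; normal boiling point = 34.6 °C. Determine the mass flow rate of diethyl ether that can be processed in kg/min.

Δh = 2.34×(34.6−10.2) + 360.0 + 1.40×(111−34.6) = 524.06 kJ/kg
Q = 217 kW = 217 kJ/s = 13020 kJ/min
ṁ = Q/Δh = 13020 / 524.06 = 24.845 kg/min

ṁ = 24.8 kg/min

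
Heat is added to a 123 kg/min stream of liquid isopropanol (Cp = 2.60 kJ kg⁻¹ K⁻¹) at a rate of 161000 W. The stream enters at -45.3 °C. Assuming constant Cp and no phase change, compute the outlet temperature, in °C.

Q = 161000 W = 9660 kJ/min
ΔT = Q/(ṁ·Cp) = 9660/(123×2.60) = 30.206 K
T_out = -45.3 + 30.206 = -15.094 °C

T_out = -15.1 °C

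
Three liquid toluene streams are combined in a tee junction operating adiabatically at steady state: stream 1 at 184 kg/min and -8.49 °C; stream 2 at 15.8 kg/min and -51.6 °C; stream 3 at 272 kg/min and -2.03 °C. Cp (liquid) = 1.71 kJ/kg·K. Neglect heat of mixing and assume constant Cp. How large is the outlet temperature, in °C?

T_out = -6.21 °C

Energy balance with Q = 0: Σ ṁᵢCp,ᵢ(T_out − Tᵢ) = 0
T_out = Σ ṁᵢCp,ᵢTᵢ / Σ ṁᵢCp,ᵢ
      = -5009.6 / 806.78 = -6.2094 °C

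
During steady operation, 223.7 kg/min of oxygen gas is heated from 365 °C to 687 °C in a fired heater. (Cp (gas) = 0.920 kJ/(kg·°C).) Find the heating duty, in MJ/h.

Q = ṁ·Cp·ΔT = 223.7 × 0.920 × (687 − 365) = 66269 kJ/min
Converting: 66269 / 60 s = 1104.5 kW
Heating duty = 3976.1 MJ/h

Q = 3980 MJ/h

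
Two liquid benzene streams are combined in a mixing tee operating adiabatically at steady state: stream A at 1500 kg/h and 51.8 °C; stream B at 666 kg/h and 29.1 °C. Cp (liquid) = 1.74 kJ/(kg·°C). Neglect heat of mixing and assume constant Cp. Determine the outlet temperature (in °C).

Energy balance with Q = 0: Σ ṁᵢCp,ᵢ(T_out − Tᵢ) = 0
Σ ṁᵢCp,ᵢTᵢ = 1500×1.74×51.8 + 666×1.74×29.1 = 168920
Σ ṁᵢCp,ᵢ = 1500×1.74 + 666×1.74 = 3768.8
T_out = 168920 / 3768.8 = 44.82 °C

T_out = 44.8 °C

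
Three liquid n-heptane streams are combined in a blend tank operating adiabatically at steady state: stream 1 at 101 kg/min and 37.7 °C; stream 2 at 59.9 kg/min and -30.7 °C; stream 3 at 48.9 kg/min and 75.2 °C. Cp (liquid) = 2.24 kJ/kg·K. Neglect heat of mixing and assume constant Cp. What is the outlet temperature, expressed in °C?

T_out = 26.9 °C

No heat crosses the boundary, so H_out = H_in.
Σ ṁᵢCp,ᵢTᵢ = 101×2.24×37.7 + 59.9×2.24×-30.7 + 48.9×2.24×75.2 = 12647
Σ ṁᵢCp,ᵢ = 101×2.24 + 59.9×2.24 + 48.9×2.24 = 469.95
T_out = 12647 / 469.95 = 26.912 °C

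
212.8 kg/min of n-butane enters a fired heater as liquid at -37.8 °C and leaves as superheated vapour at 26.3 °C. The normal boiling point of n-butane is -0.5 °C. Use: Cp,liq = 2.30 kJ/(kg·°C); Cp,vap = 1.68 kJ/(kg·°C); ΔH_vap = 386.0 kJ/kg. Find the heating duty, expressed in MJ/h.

Q = 6600 MJ/h

liquid -37.8→-0.5 °C: 85.79 kJ/kg
vaporisation at -0.5 °C: 386 kJ/kg
vapour -0.5→26.3 °C: 45.024 kJ/kg
Δh = 85.79 + 386 + 45.024 = 516.81 kJ/kg
Q = ṁ·Δh = 212.8 kg/min × 516.81 kJ/kg = 109980 kJ/min
|Q| = 1833 kW = 6598.7 MJ/h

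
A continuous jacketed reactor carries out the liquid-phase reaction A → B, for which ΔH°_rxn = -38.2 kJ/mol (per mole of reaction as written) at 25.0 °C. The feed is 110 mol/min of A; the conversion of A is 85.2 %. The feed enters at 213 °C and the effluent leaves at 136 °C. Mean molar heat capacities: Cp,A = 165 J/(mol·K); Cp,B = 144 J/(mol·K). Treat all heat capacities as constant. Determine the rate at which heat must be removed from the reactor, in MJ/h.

Extent of reaction ξ = 0.852 × 110 = 93.72 mol/min
Reaction term: ξ·ΔH°_rxn = 93.72 × -38.2 = -3580.1 kJ/min
Sensible, feed 213→25 °C: -3412.2 kJ/min
Outlet flows (mol/min): A 16.28, B 93.72
Sensible, products 25→136 °C: 1796.2 kJ/min
Q = ΔH = -5196.1 kJ/min = -86.602 kW
Heat removed = 311.77 MJ/h

Q_out = 312 MJ/h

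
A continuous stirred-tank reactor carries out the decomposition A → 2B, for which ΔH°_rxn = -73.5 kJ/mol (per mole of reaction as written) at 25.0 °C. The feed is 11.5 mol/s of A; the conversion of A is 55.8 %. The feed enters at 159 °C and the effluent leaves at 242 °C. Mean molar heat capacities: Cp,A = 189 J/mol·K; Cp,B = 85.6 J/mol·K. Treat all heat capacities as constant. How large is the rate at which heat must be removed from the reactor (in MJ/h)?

Extent of reaction ξ = 0.558 × 11.5 = 6.417 mol/s
Reaction term: ξ·ΔH°_rxn = 6.417 × -73.5 = -471.65 kJ/s
Sensible, feed 159→25 °C: -291.25 kJ/s
Outlet flows (mol/s): A 5.083, B 12.834
Sensible, products 25→242 °C: 446.86 kJ/s
Q = ΔH = -316.04 kJ/s = -316.04 kW
Heat removed = 1137.7 MJ/h

Q_out = 1140 MJ/h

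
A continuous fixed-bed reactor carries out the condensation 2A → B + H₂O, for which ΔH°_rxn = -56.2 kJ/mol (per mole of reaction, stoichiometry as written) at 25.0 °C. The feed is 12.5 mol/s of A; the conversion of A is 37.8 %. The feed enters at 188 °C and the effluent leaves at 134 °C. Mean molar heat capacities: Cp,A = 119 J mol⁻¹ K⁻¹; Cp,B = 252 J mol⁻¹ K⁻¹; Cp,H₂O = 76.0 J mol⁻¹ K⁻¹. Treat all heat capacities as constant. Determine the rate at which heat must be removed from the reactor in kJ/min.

Extent of reaction ξ = 0.378 × 12.5 / 2 = 2.3625 mol/s
Reaction term: ξ·ΔH°_rxn = 2.3625 × -56.2 = -132.77 kJ/s
Sensible, feed 188→25 °C: -242.46 kJ/s
Outlet flows (mol/s): A 7.775, B 2.3625, H₂O 2.3625
Sensible, products 25→134 °C: 185.31 kJ/s
Q = ΔH = -189.92 kJ/s = -189.92 kW
Heat removed = 11395 kJ/min

Q_out = 11400 kJ/min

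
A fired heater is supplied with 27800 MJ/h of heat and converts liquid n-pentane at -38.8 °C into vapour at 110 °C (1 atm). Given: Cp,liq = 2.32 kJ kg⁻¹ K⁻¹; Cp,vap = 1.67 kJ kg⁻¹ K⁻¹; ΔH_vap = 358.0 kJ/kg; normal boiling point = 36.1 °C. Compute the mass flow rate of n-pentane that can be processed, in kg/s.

ṁ = 11.8 kg/s

Δh = 2.32×(36.1−-38.8) + 358.0 + 1.67×(110−36.1) = 655.18 kJ/kg
Q = 27800 MJ/h = 7722.2 kJ/s = 7722.2 kJ/s
ṁ = Q/Δh = 7722.2 / 655.18 = 11.786 kg/s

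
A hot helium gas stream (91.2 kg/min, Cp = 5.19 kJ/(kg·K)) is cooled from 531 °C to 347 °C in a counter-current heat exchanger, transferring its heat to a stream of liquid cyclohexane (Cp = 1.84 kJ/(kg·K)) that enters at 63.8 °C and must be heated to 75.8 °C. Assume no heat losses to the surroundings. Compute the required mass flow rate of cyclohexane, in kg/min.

ṁ_c = 3940 kg/min

Heat released by hot stream: Q = 91.2 × 5.19 × (531 − 347) = 87092 kJ/min
Energy balance on cold side (adiabatic exchanger): Q = ṁ_c·Cp_c·(T_c,out − T_c,in)
ṁ_c = 87092 / [1.84 × (75.8 − 63.8)] = 3944.4 kg/min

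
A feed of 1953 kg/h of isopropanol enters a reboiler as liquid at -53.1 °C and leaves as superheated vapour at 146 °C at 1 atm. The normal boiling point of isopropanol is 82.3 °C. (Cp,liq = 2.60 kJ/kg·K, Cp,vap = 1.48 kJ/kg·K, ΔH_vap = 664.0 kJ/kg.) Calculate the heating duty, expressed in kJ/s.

liquid -53.1→82.3 °C: 352.04 kJ/kg
vaporisation at 82.3 °C: 664 kJ/kg
vapour 82.3→146 °C: 94.276 kJ/kg
Δh = 352.04 + 664 + 94.276 = 1110.3 kJ/kg
Q = ṁ·Δh = 1953 kg/h × 1110.3 kJ/kg = 2.1684e+06 kJ/h
|Q| = 602.35 kW

Q = 602 kJ/s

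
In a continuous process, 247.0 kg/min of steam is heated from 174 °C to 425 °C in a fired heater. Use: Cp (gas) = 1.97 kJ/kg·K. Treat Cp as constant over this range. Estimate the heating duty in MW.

Q = 2.04 MW

Q = ṁ·Cp·ΔT = 247.0 × 1.97 × (425 − 174) = 122130 kJ/min
Converting: 122130 / 60 s = 2035.6 kW
Heating duty = 2.0356 MW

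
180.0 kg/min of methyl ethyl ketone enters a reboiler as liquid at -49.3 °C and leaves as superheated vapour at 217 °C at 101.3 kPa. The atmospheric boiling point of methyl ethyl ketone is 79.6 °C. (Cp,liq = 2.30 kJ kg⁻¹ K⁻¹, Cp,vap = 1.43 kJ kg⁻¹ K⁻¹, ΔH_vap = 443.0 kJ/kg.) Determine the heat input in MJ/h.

liquid -49.3→79.6 °C: 296.47 kJ/kg
vaporisation at 79.6 °C: 443 kJ/kg
vapour 79.6→217 °C: 196.48 kJ/kg
Δh = 296.47 + 443 + 196.48 = 935.95 kJ/kg
Q = ṁ·Δh = 180.0 kg/min × 935.95 kJ/kg = 168470 kJ/min
|Q| = 2807.9 kW = 10108 MJ/h

Q = 10100 MJ/h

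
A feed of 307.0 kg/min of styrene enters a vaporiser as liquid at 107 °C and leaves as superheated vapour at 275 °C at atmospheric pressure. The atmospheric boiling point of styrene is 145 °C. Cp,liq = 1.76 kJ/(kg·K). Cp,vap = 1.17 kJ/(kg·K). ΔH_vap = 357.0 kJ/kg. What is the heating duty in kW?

liquid 107→145 °C: 66.88 kJ/kg
vaporisation at 145 °C: 357 kJ/kg
vapour 145→275 °C: 152.1 kJ/kg
Δh = 66.88 + 357 + 152.1 = 575.98 kJ/kg
Q = ṁ·Δh = 307.0 kg/min × 575.98 kJ/kg = 176830 kJ/min
|Q| = 2947.1 kW

Q = 2950 kW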